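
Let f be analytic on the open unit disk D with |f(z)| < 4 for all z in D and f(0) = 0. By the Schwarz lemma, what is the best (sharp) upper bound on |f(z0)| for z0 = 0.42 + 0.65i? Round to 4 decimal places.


Step 1: g = f/4 maps D -> D with g(0) = 0, so by the Schwarz lemma |g(z)| <= |z|, i.e. |f(z)| <= 4|z|; this is sharp (f(z) = 4z).
Step 2: |z0|^2 = 0.42^2 + 0.65^2 = 0.5989
Step 3: |z0| = sqrt(0.5989) = 0.773886
Step 4: Best bound = 4 * |z0| = 4 * 0.773886 = 3.0955

3.0955


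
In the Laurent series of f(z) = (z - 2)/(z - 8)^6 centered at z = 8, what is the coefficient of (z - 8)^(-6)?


Step 1: Write the numerator in powers of (z - 8): z - 2 = (z - 8) + (1*8 - 2) = (z - 8) + 6
Step 2: Divide by (z - 8)^6: f(z) = 6(z - 8)^(-6) + (z - 8)^(-5)
Step 3: This finite sum is the Laurent series of f about z = 8.
Step 4: Coefficient of (z - 8)^(-6) = 1*8 - 2 = 6

6


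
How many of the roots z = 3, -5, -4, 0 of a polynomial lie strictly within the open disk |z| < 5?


Step 1: Check each root:
  z = 3: |3| = 3 < 5
  z = -5: |-5| = 5 >= 5
  z = -4: |-4| = 4 < 5
  z = 0: |0| = 0 < 5
Step 2: Count = 3

3


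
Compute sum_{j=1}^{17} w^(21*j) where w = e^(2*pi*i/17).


Step 1: The sum sum_{j=1}^{n} w^(k*j) equals n if n | k, else 0.
Step 2: Here n = 17, k = 21
Step 3: Does n divide k? 17 | 21 -> False
Step 4: Sum = 0

0


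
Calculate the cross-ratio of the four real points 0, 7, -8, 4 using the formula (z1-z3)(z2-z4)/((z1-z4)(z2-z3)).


Step 1: (z1-z3)(z2-z4) = 8 * 3 = 24
Step 2: (z1-z4)(z2-z3) = (-4) * 15 = -60
Step 3: Cross-ratio = -24/60 = -2/5

-2/5


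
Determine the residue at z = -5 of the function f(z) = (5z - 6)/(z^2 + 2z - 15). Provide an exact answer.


Step 1: Q(z) = z^2 + 2z - 15 = (z + 5)(z - 3)
Step 2: Q'(z) = 2z + 2
Step 3: Q'(-5) = -8, P(-5) = -31
Step 4: Res = P(-5)/Q'(-5) = -31/(-8) = 31/8

31/8


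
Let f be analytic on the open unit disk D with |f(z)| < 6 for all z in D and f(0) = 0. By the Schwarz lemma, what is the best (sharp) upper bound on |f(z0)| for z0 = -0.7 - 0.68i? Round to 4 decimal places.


Step 1: g = f/6 maps D -> D with g(0) = 0, so by the Schwarz lemma |g(z)| <= |z|, i.e. |f(z)| <= 6|z|; this is sharp (f(z) = 6z).
Step 2: |z0|^2 = (-0.7)^2 + (-0.68)^2 = 0.9524
Step 3: |z0| = sqrt(0.9524) = 0.97591
Step 4: Best bound = 6 * |z0| = 6 * 0.97591 = 5.8555

5.8555


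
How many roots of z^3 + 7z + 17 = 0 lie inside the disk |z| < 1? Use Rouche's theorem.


Step 1: On |z| = 1 the three terms have sizes |z^3| = 1^3 = 1, |7z| = 7*1 = 7, |17| = 17
Step 2: The dominant term is g(z) = 17; let h(z) = z^3 + 7z so f = g + h
Step 3: On |z| = 1: |g| = 17 and |h| <= 1 + 7 = 8
Step 4: Since 17 > 8, |h| < |g| on |z| = 1, so by Rouche f has the same number of zeros as g inside |z| < 1
Step 5: g(z) = 17 is a nonzero constant with no zeros inside |z| < 1. Answer = 0

0


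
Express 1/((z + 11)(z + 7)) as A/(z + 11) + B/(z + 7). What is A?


Step 1: Multiply both sides by (z + 11) and set z = -11
Step 2: A = 1 / (-11 + 7)
Step 3: A = 1 / (-4)
Step 4: A = -1/4

-1/4


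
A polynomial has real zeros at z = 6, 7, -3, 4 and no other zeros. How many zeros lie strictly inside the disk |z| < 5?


Step 1: Check each root:
  z = 6: |6| = 6 >= 5
  z = 7: |7| = 7 >= 5
  z = -3: |-3| = 3 < 5
  z = 4: |4| = 4 < 5
Step 2: Count = 2

2


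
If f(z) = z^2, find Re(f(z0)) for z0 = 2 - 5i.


Step 1: z0 = 2 - 5i
Step 2: z0^2 = 2^2 - (-5)^2 - 20i
Step 3: real part = 4 - 25 = -21

-21


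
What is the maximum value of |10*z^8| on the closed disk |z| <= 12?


Step 1: On |z| = 12, |f(z)| = 10 * |z|^8 = 10 * 12^8
Step 2: By maximum modulus principle, maximum is on boundary.
Step 3: Maximum = 10 * 429981696 = 4299816960

4299816960


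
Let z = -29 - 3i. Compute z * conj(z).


Step 1: conj(z) = -29 + 3i
Step 2: z * conj(z) = (-29)^2 + (-3)^2
Step 3: = 841 + 9 = 850

850


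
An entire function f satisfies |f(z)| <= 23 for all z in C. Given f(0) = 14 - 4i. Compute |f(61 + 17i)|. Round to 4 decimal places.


Step 1: By Liouville's theorem, a bounded entire function is constant.
Step 2: f(z) = f(0) = 14 - 4i for all z.
Step 3: |f(w)| = |14 - 4i| = sqrt(196 + 16)
Step 4: = 14.5602

14.5602


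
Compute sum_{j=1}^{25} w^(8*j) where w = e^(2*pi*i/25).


Step 1: The sum sum_{j=1}^{n} w^(k*j) equals n if n | k, else 0.
Step 2: Here n = 25, k = 8
Step 3: Does n divide k? 25 | 8 -> False
Step 4: Sum = 0

0


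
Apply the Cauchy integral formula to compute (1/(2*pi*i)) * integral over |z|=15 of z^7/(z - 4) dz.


Step 1: f(z) = z^7, a = 4 is inside |z| = 15
Step 2: By Cauchy integral formula: (1/(2pi*i)) * integral = f(a)
Step 3: f(4) = 4^7 = 16384

16384


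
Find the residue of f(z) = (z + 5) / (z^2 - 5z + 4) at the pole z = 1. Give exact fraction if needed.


Step 1: Q(z) = z^2 - 5z + 4 = (z - 1)(z - 4)
Step 2: Q'(z) = 2z - 5
Step 3: Q'(1) = -3, P(1) = 6
Step 4: Res = P(1)/Q'(1) = 6/(-3) = -2

-2


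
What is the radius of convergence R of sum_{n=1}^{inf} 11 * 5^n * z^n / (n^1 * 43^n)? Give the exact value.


Step 1: General term a_n = 11 * 5^n / (n^1 * 43^n)
Step 2: By the root test, |a_n|^(1/n) = 11^(1/n) * 5 / (n^(1/n) * 43) -> 5/43 as n -> infinity (since 11^(1/n) -> 1 and n^(1/n) -> 1)
Step 3: R = 1/lim|a_n|^(1/n) = 43/5

43/5


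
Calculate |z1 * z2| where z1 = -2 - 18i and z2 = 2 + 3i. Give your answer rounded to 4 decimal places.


Step 1: |z1| = sqrt((-2)^2 + (-18)^2) = sqrt(328)
Step 2: |z2| = sqrt(2^2 + 3^2) = sqrt(13)
Step 3: |z1*z2| = |z1|*|z2| = sqrt(328) * sqrt(13) = sqrt(328 * 13) = sqrt(4264)
Step 4: = 65.2993

65.2993


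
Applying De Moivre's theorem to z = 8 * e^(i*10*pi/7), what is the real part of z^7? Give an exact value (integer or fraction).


Step 1: By De Moivre's theorem, z^7 = 8^7 * e^(i*7*10*pi/7) = 2097152 * (cos(10*pi) + i*sin(10*pi))
Step 2: |z|^7 = 8^7 = 2097152
Step 3: Reduce the angle mod 2*pi: 10*pi - 10*pi = 0
Step 4: cos(0) = 1
Step 5: Re(z^7) = 2097152 * 1 = 2097152

2097152


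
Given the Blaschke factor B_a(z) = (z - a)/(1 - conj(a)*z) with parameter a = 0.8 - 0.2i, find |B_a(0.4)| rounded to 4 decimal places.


Step 1: Numerator z0 - a = 0.4 - (0.8 - 0.2i) = -0.4 + 0.2i
Step 2: Denominator 1 - conj(a)*z0 = 1 - (0.8 + 0.2i)*0.4 = 0.68 - 0.08i
Step 3: |z0 - a|^2 = (-0.4)^2 + 0.2^2 = 0.2; |1 - conj(a)*z0|^2 = 0.68^2 + (-0.08)^2 = 0.4688
Step 4: |B_a(0.4)| = sqrt(0.2 / 0.4688) = sqrt(0.426621)
Step 5: = 0.6532

0.6532


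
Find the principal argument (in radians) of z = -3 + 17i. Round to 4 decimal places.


Step 1: z = -3 + 17i
Step 2: arg(z) = atan2(17, -3)
Step 3: arg(z) = 1.7455

1.7455


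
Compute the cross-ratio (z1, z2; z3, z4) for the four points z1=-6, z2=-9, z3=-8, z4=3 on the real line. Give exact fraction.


Step 1: (z1-z3)(z2-z4) = 2 * (-12) = -24
Step 2: (z1-z4)(z2-z3) = (-9) * (-1) = 9
Step 3: Cross-ratio = -24/9 = -8/3

-8/3


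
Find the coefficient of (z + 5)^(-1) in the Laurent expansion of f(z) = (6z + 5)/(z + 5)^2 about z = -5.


Step 1: Write the numerator in powers of (z + 5): 6z + 5 = 6(z + 5) + (6*(-5) + 5) = 6(z + 5) - 25
Step 2: Divide by (z + 5)^2: f(z) = -25(z + 5)^(-2) + 6(z + 5)^(-1)
Step 3: This finite sum is the Laurent series of f about z = -5.
Step 4: Coefficient of (z + 5)^(-1) = coefficient of (z + 5) in the re-centred numerator = 6

6


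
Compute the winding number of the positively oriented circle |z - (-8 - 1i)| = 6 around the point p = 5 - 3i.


Step 1: Center c = (-8, -1), radius = 6
Step 2: |p - c|^2 = 13^2 + (-2)^2 = 173
Step 3: r^2 = 36
Step 4: |p-c| > r so winding number = 0

0


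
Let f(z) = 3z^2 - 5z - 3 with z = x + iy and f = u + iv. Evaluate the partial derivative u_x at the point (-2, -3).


Step 1: f(z) = 3(x+iy)^2 - 5(x+iy) - 3
Step 2: u = 3(x^2 - y^2) - 5x - 3
Step 3: u_x = 6x - 5
Step 4: At (-2, -3): u_x = -12 - 5 = -17

-17


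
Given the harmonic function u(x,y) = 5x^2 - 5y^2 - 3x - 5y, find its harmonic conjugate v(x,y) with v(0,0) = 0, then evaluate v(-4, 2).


Step 1: v_x = -u_y = 10y + 5
Step 2: v_y = u_x = 10x - 3
Step 3: v = 10xy + 5x - 3y + C
Step 4: v(0,0) = 0 => C = 0
Step 5: v(-4, 2) = -106

-106


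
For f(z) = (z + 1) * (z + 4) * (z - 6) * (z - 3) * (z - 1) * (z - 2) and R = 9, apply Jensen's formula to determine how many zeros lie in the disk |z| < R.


Jensen's formula: (1/2pi)*integral log|f(Re^it)|dt = log|f(0)| + sum_{|a_k|<R} log(R/|a_k|)
Step 1: f(0) = 1 * 4 * (-6) * (-3) * (-1) * (-2) = 144
Step 2: log|f(0)| = log|-1| + log|-4| + log|6| + log|3| + log|1| + log|2| = 4.9698
Step 3: Zeros inside |z| < 9: -1, -4, 6, 3, 1, 2
Step 4: Jensen sum = log(9/1) + log(9/4) + log(9/6) + log(9/3) + log(9/1) + log(9/2) = 8.2135
Step 5: n(R) = number of terms in the Jensen sum = count of zeros inside |z| < 9 = 6

6


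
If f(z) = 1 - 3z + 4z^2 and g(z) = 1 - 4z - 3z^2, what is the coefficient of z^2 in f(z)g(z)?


Step 1: z^2 term in f*g comes from: (1)*(-3z^2) + (-3z)*(-4z) + (4z^2)*(1)
Step 2: = -3 + 12 + 4
Step 3: = 13

13


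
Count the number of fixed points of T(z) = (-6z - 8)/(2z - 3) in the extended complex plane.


Step 1: Fixed points satisfy T(z) = z
Step 2: 2z^2 + 3z + 8 = 0
Step 3: Discriminant = 3^2 - 4*2*8 = -55
Step 4: Number of fixed points = 2

2


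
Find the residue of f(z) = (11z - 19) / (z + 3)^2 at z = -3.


Step 1: Pole of order 2 at z = -3
Step 2: Res = lim d/dz [(z + 3)^2 * f(z)] as z -> -3
Step 3: (z + 3)^2 * f(z) = 11z - 19
Step 4: d/dz[11z - 19] = 11

11


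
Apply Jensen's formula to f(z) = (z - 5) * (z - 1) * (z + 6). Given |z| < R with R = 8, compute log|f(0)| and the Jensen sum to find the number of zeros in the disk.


Jensen's formula: (1/2pi)*integral log|f(Re^it)|dt = log|f(0)| + sum_{|a_k|<R} log(R/|a_k|)
Step 1: f(0) = (-5) * (-1) * 6 = 30
Step 2: log|f(0)| = log|5| + log|1| + log|-6| = 3.4012
Step 3: Zeros inside |z| < 8: 5, 1, -6
Step 4: Jensen sum = log(8/5) + log(8/1) + log(8/6) = 2.8371
Step 5: n(R) = number of terms in the Jensen sum = count of zeros inside |z| < 8 = 3

3


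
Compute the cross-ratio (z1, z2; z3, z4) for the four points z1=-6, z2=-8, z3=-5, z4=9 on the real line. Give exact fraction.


Step 1: (z1-z3)(z2-z4) = (-1) * (-17) = 17
Step 2: (z1-z4)(z2-z3) = (-15) * (-3) = 45
Step 3: Cross-ratio = 17/45 = 17/45

17/45


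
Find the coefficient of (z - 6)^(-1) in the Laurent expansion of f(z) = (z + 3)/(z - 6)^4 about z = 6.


Step 1: Write the numerator in powers of (z - 6): z + 3 = (z - 6) + (1*6 + 3) = (z - 6) + 9
Step 2: Divide by (z - 6)^4: f(z) = 9(z - 6)^(-4) + (z - 6)^(-3)
Step 3: This finite sum is the Laurent series of f about z = 6.
Step 4: Only the powers -4 and -3 appear, so the coefficient of (z - 6)^(-1) = 0

0


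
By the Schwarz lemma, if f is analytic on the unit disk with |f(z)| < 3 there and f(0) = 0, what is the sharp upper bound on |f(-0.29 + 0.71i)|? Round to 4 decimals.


Step 1: g = f/3 maps D -> D with g(0) = 0, so by the Schwarz lemma |g(z)| <= |z|, i.e. |f(z)| <= 3|z|; this is sharp (f(z) = 3z).
Step 2: |z0|^2 = (-0.29)^2 + 0.71^2 = 0.5882
Step 3: |z0| = sqrt(0.5882) = 0.766942
Step 4: Best bound = 3 * |z0| = 3 * 0.766942 = 2.3008

2.3008


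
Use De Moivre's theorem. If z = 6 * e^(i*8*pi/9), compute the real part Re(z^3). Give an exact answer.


Step 1: By De Moivre's theorem, z^3 = 6^3 * e^(i*3*8*pi/9) = 216 * (cos(8*pi/3) + i*sin(8*pi/3))
Step 2: |z|^3 = 6^3 = 216
Step 3: Reduce the angle mod 2*pi: 8*pi/3 - 2*pi = 2*pi/3
Step 4: cos(2*pi/3) = -1/2
Step 5: Re(z^3) = 216 * (-1/2) = -108

-108


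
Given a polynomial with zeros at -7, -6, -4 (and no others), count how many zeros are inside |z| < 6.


Step 1: Check each root:
  z = -7: |-7| = 7 >= 6
  z = -6: |-6| = 6 >= 6
  z = -4: |-4| = 4 < 6
Step 2: Count = 1

1


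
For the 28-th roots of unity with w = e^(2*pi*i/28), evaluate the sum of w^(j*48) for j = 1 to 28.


Step 1: The sum sum_{j=1}^{n} w^(k*j) equals n if n | k, else 0.
Step 2: Here n = 28, k = 48
Step 3: Does n divide k? 28 | 48 -> False
Step 4: Sum = 0

0


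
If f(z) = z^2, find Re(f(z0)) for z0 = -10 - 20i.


Step 1: z0 = -10 - 20i
Step 2: z0^2 = (-10)^2 - (-20)^2 + 400i
Step 3: real part = 100 - 400 = -300

-300


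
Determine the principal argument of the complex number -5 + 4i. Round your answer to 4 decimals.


Step 1: z = -5 + 4i
Step 2: arg(z) = atan2(4, -5)
Step 3: arg(z) = 2.4669

2.4669


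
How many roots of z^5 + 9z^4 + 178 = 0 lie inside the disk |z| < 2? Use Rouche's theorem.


Step 1: On |z| = 2 the three terms have sizes |z^5| = 2^5 = 32, |9z^4| = 9*2^4 = 144, |178| = 178
Step 2: The dominant term is g(z) = 178; let h(z) = z^5 + 9z^4 so f = g + h
Step 3: On |z| = 2: |g| = 178 and |h| <= 32 + 144 = 176
Step 4: Since 178 > 176, |h| < |g| on |z| = 2, so by Rouche f has the same number of zeros as g inside |z| < 2
Step 5: g(z) = 178 is a nonzero constant with no zeros inside |z| < 2. Answer = 0

0


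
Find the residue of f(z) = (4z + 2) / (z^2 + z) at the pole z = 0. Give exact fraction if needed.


Step 1: Q(z) = z^2 + z = (z)(z + 1)
Step 2: Q'(z) = 2z + 1
Step 3: Q'(0) = 1, P(0) = 2
Step 4: Res = P(0)/Q'(0) = 2/1 = 2

2


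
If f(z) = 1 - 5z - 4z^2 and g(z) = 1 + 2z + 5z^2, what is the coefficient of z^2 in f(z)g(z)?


Step 1: z^2 term in f*g comes from: (1)*(5z^2) + (-5z)*(2z) + (-4z^2)*(1)
Step 2: = 5 - 10 - 4
Step 3: = -9

-9


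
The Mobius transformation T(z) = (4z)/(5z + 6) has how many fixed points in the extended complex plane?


Step 1: Fixed points satisfy T(z) = z
Step 2: 5z^2 + 2z = 0
Step 3: Discriminant = 2^2 - 4*5*0 = 4
Step 4: Number of fixed points = 2

2


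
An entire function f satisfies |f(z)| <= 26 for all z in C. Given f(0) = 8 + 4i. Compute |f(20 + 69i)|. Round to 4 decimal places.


Step 1: By Liouville's theorem, a bounded entire function is constant.
Step 2: f(z) = f(0) = 8 + 4i for all z.
Step 3: |f(w)| = |8 + 4i| = sqrt(64 + 16)
Step 4: = 8.9443

8.9443


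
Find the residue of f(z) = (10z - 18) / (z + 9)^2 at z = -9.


Step 1: Pole of order 2 at z = -9
Step 2: Res = lim d/dz [(z + 9)^2 * f(z)] as z -> -9
Step 3: (z + 9)^2 * f(z) = 10z - 18
Step 4: d/dz[10z - 18] = 10

10


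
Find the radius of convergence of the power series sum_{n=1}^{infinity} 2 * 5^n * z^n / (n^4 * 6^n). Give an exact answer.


Step 1: General term a_n = 2 * 5^n / (n^4 * 6^n)
Step 2: By the root test, |a_n|^(1/n) = 2^(1/n) * 5 / (n^(4/n) * 6) -> 5/6 as n -> infinity (since 2^(1/n) -> 1 and n^(4/n) -> 1)
Step 3: R = 1/lim|a_n|^(1/n) = 6/5

6/5


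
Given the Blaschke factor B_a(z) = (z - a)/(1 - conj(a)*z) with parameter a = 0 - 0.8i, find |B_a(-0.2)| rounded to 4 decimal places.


Step 1: Numerator z0 - a = -0.2 - (0 - 0.8i) = -0.2 + 0.8i
Step 2: Denominator 1 - conj(a)*z0 = 1 - (0 + 0.8i)*(-0.2) = 1 + 0.16i
Step 3: |z0 - a|^2 = (-0.2)^2 + 0.8^2 = 0.68; |1 - conj(a)*z0|^2 = 1^2 + 0.16^2 = 1.0256
Step 4: |B_a(-0.2)| = sqrt(0.68 / 1.0256) = sqrt(0.663027)
Step 5: = 0.8143

0.8143


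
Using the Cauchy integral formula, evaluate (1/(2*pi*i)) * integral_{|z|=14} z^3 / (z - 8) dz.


Step 1: f(z) = z^3, a = 8 is inside |z| = 14
Step 2: By Cauchy integral formula: (1/(2pi*i)) * integral = f(a)
Step 3: f(8) = 8^3 = 512

512


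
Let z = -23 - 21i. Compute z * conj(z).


Step 1: conj(z) = -23 + 21i
Step 2: z * conj(z) = (-23)^2 + (-21)^2
Step 3: = 529 + 441 = 970

970


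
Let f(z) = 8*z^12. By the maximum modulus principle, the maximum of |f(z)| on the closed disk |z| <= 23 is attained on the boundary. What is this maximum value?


Step 1: On |z| = 23, |f(z)| = 8 * |z|^12 = 8 * 23^12
Step 2: By maximum modulus principle, maximum is on boundary.
Step 3: Maximum = 8 * 21914624432020321 = 175316995456162568

175316995456162568


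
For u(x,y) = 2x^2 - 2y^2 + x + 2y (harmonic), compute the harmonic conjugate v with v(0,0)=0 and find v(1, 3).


Step 1: v_x = -u_y = 4y - 2
Step 2: v_y = u_x = 4x + 1
Step 3: v = 4xy - 2x + y + C
Step 4: v(0,0) = 0 => C = 0
Step 5: v(1, 3) = 13

13


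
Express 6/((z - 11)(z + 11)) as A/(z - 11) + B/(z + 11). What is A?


Step 1: Multiply both sides by (z - 11) and set z = 11
Step 2: A = 6 / (11 + 11)
Step 3: A = 6 / 22
Step 4: A = 3/11

3/11


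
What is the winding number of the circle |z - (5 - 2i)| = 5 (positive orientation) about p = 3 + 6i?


Step 1: Center c = (5, -2), radius = 5
Step 2: |p - c|^2 = (-2)^2 + 8^2 = 68
Step 3: r^2 = 25
Step 4: |p-c| > r so winding number = 0

0


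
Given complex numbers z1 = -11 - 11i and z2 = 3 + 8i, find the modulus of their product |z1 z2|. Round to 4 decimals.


Step 1: |z1| = sqrt((-11)^2 + (-11)^2) = sqrt(242)
Step 2: |z2| = sqrt(3^2 + 8^2) = sqrt(73)
Step 3: |z1*z2| = |z1|*|z2| = sqrt(242) * sqrt(73) = sqrt(242 * 73) = sqrt(17666)
Step 4: = 132.9135

132.9135


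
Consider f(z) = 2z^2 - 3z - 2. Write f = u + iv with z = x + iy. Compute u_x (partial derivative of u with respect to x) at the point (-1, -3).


Step 1: f(z) = 2(x+iy)^2 - 3(x+iy) - 2
Step 2: u = 2(x^2 - y^2) - 3x - 2
Step 3: u_x = 4x - 3
Step 4: At (-1, -3): u_x = -4 - 3 = -7

-7


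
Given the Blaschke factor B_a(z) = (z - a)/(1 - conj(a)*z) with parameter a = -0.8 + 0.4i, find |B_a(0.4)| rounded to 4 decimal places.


Step 1: Numerator z0 - a = 0.4 - (-0.8 + 0.4i) = 1.2 - 0.4i
Step 2: Denominator 1 - conj(a)*z0 = 1 - (-0.8 - 0.4i)*0.4 = 1.32 + 0.16i
Step 3: |z0 - a|^2 = 1.2^2 + (-0.4)^2 = 1.6; |1 - conj(a)*z0|^2 = 1.32^2 + 0.16^2 = 1.768
Step 4: |B_a(0.4)| = sqrt(1.6 / 1.768) = sqrt(0.904977)
Step 5: = 0.9513

0.9513


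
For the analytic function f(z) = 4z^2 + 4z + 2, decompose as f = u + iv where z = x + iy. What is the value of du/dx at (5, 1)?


Step 1: f(z) = 4(x+iy)^2 + 4(x+iy) + 2
Step 2: u = 4(x^2 - y^2) + 4x + 2
Step 3: u_x = 8x + 4
Step 4: At (5, 1): u_x = 40 + 4 = 44

44


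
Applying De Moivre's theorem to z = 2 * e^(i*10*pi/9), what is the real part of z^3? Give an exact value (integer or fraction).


Step 1: By De Moivre's theorem, z^3 = 2^3 * e^(i*3*10*pi/9) = 8 * (cos(10*pi/3) + i*sin(10*pi/3))
Step 2: |z|^3 = 2^3 = 8
Step 3: Reduce the angle mod 2*pi: 10*pi/3 - 2*pi = 4*pi/3
Step 4: cos(4*pi/3) = -1/2
Step 5: Re(z^3) = 8 * (-1/2) = -4

-4


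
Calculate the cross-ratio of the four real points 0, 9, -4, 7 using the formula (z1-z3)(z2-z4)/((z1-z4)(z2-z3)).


Step 1: (z1-z3)(z2-z4) = 4 * 2 = 8
Step 2: (z1-z4)(z2-z3) = (-7) * 13 = -91
Step 3: Cross-ratio = -8/91 = -8/91

-8/91


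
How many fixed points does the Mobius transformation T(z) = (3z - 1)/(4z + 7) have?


Step 1: Fixed points satisfy T(z) = z
Step 2: 4z^2 + 4z + 1 = 0
Step 3: Discriminant = 4^2 - 4*4*1 = 0
Step 4: Number of fixed points = 1

1


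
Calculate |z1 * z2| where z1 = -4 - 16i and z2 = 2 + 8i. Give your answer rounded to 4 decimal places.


Step 1: |z1| = sqrt((-4)^2 + (-16)^2) = sqrt(272)
Step 2: |z2| = sqrt(2^2 + 8^2) = sqrt(68)
Step 3: |z1*z2| = |z1|*|z2| = sqrt(272) * sqrt(68) = sqrt(272 * 68) = sqrt(18496)
Step 4: = 136.0

136.0


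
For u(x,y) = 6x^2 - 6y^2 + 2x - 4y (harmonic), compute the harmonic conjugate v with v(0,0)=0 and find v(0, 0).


Step 1: v_x = -u_y = 12y + 4
Step 2: v_y = u_x = 12x + 2
Step 3: v = 12xy + 4x + 2y + C
Step 4: v(0,0) = 0 => C = 0
Step 5: v(0, 0) = 0

0


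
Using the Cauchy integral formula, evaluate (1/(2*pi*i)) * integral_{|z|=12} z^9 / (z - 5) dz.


Step 1: f(z) = z^9, a = 5 is inside |z| = 12
Step 2: By Cauchy integral formula: (1/(2pi*i)) * integral = f(a)
Step 3: f(5) = 5^9 = 1953125

1953125


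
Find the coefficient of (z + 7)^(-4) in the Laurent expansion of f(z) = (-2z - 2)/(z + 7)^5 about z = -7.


Step 1: Write the numerator in powers of (z + 7): -2z - 2 = -2(z + 7) + (-2*(-7) - 2) = -2(z + 7) + 12
Step 2: Divide by (z + 7)^5: f(z) = 12(z + 7)^(-5) - 2(z + 7)^(-4)
Step 3: This finite sum is the Laurent series of f about z = -7.
Step 4: Coefficient of (z + 7)^(-4) = coefficient of (z + 7) in the re-centred numerator = -2

-2


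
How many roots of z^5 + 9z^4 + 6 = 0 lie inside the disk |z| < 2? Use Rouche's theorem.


Step 1: On |z| = 2 the three terms have sizes |z^5| = 2^5 = 32, |9z^4| = 9*2^4 = 144, |6| = 6
Step 2: The dominant term is g(z) = 9z^4; let h(z) = z^5 + 6 so f = g + h
Step 3: On |z| = 2: |g| = 144 and |h| <= 32 + 6 = 38
Step 4: Since 144 > 38, |h| < |g| on |z| = 2, so by Rouche f has the same number of zeros as g inside |z| < 2
Step 5: g(z) = 9z^4 has 4 zeros (at the origin, multiplicity 4) inside |z| < 2. Answer = 4

4


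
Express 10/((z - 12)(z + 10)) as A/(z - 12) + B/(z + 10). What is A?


Step 1: Multiply both sides by (z - 12) and set z = 12
Step 2: A = 10 / (12 + 10)
Step 3: A = 10 / 22
Step 4: A = 5/11

5/11


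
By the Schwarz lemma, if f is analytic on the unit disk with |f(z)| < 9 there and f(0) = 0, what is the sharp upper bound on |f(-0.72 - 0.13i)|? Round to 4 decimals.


Step 1: g = f/9 maps D -> D with g(0) = 0, so by the Schwarz lemma |g(z)| <= |z|, i.e. |f(z)| <= 9|z|; this is sharp (f(z) = 9z).
Step 2: |z0|^2 = (-0.72)^2 + (-0.13)^2 = 0.5353
Step 3: |z0| = sqrt(0.5353) = 0.731642
Step 4: Best bound = 9 * |z0| = 9 * 0.731642 = 6.5848

6.5848


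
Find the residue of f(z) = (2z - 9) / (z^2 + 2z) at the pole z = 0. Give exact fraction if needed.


Step 1: Q(z) = z^2 + 2z = (z)(z + 2)
Step 2: Q'(z) = 2z + 2
Step 3: Q'(0) = 2, P(0) = -9
Step 4: Res = P(0)/Q'(0) = -9/2 = -9/2

-9/2


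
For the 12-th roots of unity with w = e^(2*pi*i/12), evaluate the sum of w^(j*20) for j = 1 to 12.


Step 1: The sum sum_{j=1}^{n} w^(k*j) equals n if n | k, else 0.
Step 2: Here n = 12, k = 20
Step 3: Does n divide k? 12 | 20 -> False
Step 4: Sum = 0

0


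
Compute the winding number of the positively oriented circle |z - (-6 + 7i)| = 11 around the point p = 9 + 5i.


Step 1: Center c = (-6, 7), radius = 11
Step 2: |p - c|^2 = 15^2 + (-2)^2 = 229
Step 3: r^2 = 121
Step 4: |p-c| > r so winding number = 0

0


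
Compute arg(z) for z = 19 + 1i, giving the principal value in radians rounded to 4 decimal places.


Step 1: z = 19 + 1i
Step 2: arg(z) = atan2(1, 19)
Step 3: arg(z) = 0.0526

0.0526


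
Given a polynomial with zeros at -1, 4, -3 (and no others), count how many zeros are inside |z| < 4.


Step 1: Check each root:
  z = -1: |-1| = 1 < 4
  z = 4: |4| = 4 >= 4
  z = -3: |-3| = 3 < 4
Step 2: Count = 2

2


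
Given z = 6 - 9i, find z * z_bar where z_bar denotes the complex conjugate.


Step 1: conj(z) = 6 + 9i
Step 2: z * conj(z) = 6^2 + (-9)^2
Step 3: = 36 + 81 = 117

117


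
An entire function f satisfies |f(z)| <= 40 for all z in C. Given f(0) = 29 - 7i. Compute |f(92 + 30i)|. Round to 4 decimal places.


Step 1: By Liouville's theorem, a bounded entire function is constant.
Step 2: f(z) = f(0) = 29 - 7i for all z.
Step 3: |f(w)| = |29 - 7i| = sqrt(841 + 49)
Step 4: = 29.8329

29.8329


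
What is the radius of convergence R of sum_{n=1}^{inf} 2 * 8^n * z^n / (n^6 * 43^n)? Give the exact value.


Step 1: General term a_n = 2 * 8^n / (n^6 * 43^n)
Step 2: By the root test, |a_n|^(1/n) = 2^(1/n) * 8 / (n^(6/n) * 43) -> 8/43 as n -> infinity (since 2^(1/n) -> 1 and n^(6/n) -> 1)
Step 3: R = 1/lim|a_n|^(1/n) = 43/8

43/8


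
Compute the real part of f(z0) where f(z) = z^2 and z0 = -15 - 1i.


Step 1: z0 = -15 - 1i
Step 2: z0^2 = (-15)^2 - (-1)^2 + 30i
Step 3: real part = 225 - 1 = 224

224


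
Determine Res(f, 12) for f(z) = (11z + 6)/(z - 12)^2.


Step 1: Pole of order 2 at z = 12
Step 2: Res = lim d/dz [(z - 12)^2 * f(z)] as z -> 12
Step 3: (z - 12)^2 * f(z) = 11z + 6
Step 4: d/dz[11z + 6] = 11

11


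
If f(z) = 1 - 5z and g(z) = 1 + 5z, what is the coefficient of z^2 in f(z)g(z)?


Step 1: z^2 term in f*g comes from: (1)*(0) + (-5z)*(5z) + (0)*(1)
Step 2: = 0 - 25 + 0
Step 3: = -25

-25


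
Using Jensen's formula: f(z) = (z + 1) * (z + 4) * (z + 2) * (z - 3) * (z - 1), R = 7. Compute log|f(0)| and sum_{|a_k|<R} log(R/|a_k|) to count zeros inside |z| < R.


Jensen's formula: (1/2pi)*integral log|f(Re^it)|dt = log|f(0)| + sum_{|a_k|<R} log(R/|a_k|)
Step 1: f(0) = 1 * 4 * 2 * (-3) * (-1) = 24
Step 2: log|f(0)| = log|-1| + log|-4| + log|-2| + log|3| + log|1| = 3.1781
Step 3: Zeros inside |z| < 7: -1, -4, -2, 3, 1
Step 4: Jensen sum = log(7/1) + log(7/4) + log(7/2) + log(7/3) + log(7/1) = 6.5515
Step 5: n(R) = number of terms in the Jensen sum = count of zeros inside |z| < 7 = 5

5


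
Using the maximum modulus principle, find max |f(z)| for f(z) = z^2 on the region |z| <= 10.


Step 1: On |z| = 10, |f(z)| = |z|^2 = 10^2
Step 2: By maximum modulus principle, maximum is on boundary.
Step 3: Maximum = 100 = 100

100


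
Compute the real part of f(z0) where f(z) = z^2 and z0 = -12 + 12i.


Step 1: z0 = -12 + 12i
Step 2: z0^2 = (-12)^2 - 12^2 - 288i
Step 3: real part = 144 - 144 = 0

0


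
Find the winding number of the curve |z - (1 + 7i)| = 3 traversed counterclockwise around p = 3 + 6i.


Step 1: Center c = (1, 7), radius = 3
Step 2: |p - c|^2 = 2^2 + (-1)^2 = 5
Step 3: r^2 = 9
Step 4: |p-c| < r so winding number = 1

1


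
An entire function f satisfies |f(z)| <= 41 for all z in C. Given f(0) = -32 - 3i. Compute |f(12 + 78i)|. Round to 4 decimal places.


Step 1: By Liouville's theorem, a bounded entire function is constant.
Step 2: f(z) = f(0) = -32 - 3i for all z.
Step 3: |f(w)| = |-32 - 3i| = sqrt(1024 + 9)
Step 4: = 32.1403

32.1403


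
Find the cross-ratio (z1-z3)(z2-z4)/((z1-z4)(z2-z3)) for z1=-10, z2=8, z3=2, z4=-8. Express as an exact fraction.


Step 1: (z1-z3)(z2-z4) = (-12) * 16 = -192
Step 2: (z1-z4)(z2-z3) = (-2) * 6 = -12
Step 3: Cross-ratio = 192/12 = 16

16


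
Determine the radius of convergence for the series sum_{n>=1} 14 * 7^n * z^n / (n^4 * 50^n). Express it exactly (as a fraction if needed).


Step 1: General term a_n = 14 * 7^n / (n^4 * 50^n)
Step 2: By the root test, |a_n|^(1/n) = 14^(1/n) * 7 / (n^(4/n) * 50) -> 7/50 as n -> infinity (since 14^(1/n) -> 1 and n^(4/n) -> 1)
Step 3: R = 1/lim|a_n|^(1/n) = 50/7

50/7


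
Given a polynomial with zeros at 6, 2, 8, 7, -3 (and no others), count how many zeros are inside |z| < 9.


Step 1: Check each root:
  z = 6: |6| = 6 < 9
  z = 2: |2| = 2 < 9
  z = 8: |8| = 8 < 9
  z = 7: |7| = 7 < 9
  z = -3: |-3| = 3 < 9
Step 2: Count = 5

5


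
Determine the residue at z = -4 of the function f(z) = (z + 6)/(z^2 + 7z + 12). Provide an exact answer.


Step 1: Q(z) = z^2 + 7z + 12 = (z + 4)(z + 3)
Step 2: Q'(z) = 2z + 7
Step 3: Q'(-4) = -1, P(-4) = 2
Step 4: Res = P(-4)/Q'(-4) = 2/(-1) = -2

-2


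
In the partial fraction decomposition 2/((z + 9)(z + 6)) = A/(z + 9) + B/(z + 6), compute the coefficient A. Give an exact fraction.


Step 1: Multiply both sides by (z + 9) and set z = -9
Step 2: A = 2 / (-9 + 6)
Step 3: A = 2 / (-3)
Step 4: A = -2/3

-2/3


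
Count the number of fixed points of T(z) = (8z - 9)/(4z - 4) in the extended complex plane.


Step 1: Fixed points satisfy T(z) = z
Step 2: 4z^2 - 12z + 9 = 0
Step 3: Discriminant = (-12)^2 - 4*4*9 = 0
Step 4: Number of fixed points = 1

1


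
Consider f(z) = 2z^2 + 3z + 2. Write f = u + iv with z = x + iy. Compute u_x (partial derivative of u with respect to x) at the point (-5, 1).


Step 1: f(z) = 2(x+iy)^2 + 3(x+iy) + 2
Step 2: u = 2(x^2 - y^2) + 3x + 2
Step 3: u_x = 4x + 3
Step 4: At (-5, 1): u_x = -20 + 3 = -17

-17


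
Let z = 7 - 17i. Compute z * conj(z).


Step 1: conj(z) = 7 + 17i
Step 2: z * conj(z) = 7^2 + (-17)^2
Step 3: = 49 + 289 = 338

338


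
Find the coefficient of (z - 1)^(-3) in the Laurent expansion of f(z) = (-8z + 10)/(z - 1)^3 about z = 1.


Step 1: Write the numerator in powers of (z - 1): -8z + 10 = -8(z - 1) + (-8*1 + 10) = -8(z - 1) + 2
Step 2: Divide by (z - 1)^3: f(z) = 2(z - 1)^(-3) - 8(z - 1)^(-2)
Step 3: This finite sum is the Laurent series of f about z = 1.
Step 4: Coefficient of (z - 1)^(-3) = -8*1 + 10 = 2

2


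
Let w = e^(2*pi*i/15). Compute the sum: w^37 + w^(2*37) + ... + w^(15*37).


Step 1: The sum sum_{j=1}^{n} w^(k*j) equals n if n | k, else 0.
Step 2: Here n = 15, k = 37
Step 3: Does n divide k? 15 | 37 -> False
Step 4: Sum = 0

0


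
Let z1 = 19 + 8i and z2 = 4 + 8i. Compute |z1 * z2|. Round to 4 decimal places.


Step 1: |z1| = sqrt(19^2 + 8^2) = sqrt(425)
Step 2: |z2| = sqrt(4^2 + 8^2) = sqrt(80)
Step 3: |z1*z2| = |z1|*|z2| = sqrt(425) * sqrt(80) = sqrt(425 * 80) = sqrt(34000)
Step 4: = 184.3909

184.3909


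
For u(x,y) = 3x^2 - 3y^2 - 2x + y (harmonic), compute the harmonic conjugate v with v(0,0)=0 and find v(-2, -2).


Step 1: v_x = -u_y = 6y - 1
Step 2: v_y = u_x = 6x - 2
Step 3: v = 6xy - x - 2y + C
Step 4: v(0,0) = 0 => C = 0
Step 5: v(-2, -2) = 30

30


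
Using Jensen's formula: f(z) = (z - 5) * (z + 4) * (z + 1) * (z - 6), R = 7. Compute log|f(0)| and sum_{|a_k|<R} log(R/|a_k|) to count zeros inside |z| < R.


Jensen's formula: (1/2pi)*integral log|f(Re^it)|dt = log|f(0)| + sum_{|a_k|<R} log(R/|a_k|)
Step 1: f(0) = (-5) * 4 * 1 * (-6) = 120
Step 2: log|f(0)| = log|5| + log|-4| + log|-1| + log|6| = 4.7875
Step 3: Zeros inside |z| < 7: 5, -4, -1, 6
Step 4: Jensen sum = log(7/5) + log(7/4) + log(7/1) + log(7/6) = 2.9961
Step 5: n(R) = number of terms in the Jensen sum = count of zeros inside |z| < 7 = 4

4


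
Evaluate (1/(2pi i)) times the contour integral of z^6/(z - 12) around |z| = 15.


Step 1: f(z) = z^6, a = 12 is inside |z| = 15
Step 2: By Cauchy integral formula: (1/(2pi*i)) * integral = f(a)
Step 3: f(12) = 12^6 = 2985984

2985984


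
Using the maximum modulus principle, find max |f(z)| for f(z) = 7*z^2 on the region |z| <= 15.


Step 1: On |z| = 15, |f(z)| = 7 * |z|^2 = 7 * 15^2
Step 2: By maximum modulus principle, maximum is on boundary.
Step 3: Maximum = 7 * 225 = 1575

1575


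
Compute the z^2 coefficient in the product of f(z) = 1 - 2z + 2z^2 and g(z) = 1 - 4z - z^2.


Step 1: z^2 term in f*g comes from: (1)*(-z^2) + (-2z)*(-4z) + (2z^2)*(1)
Step 2: = -1 + 8 + 2
Step 3: = 9

9


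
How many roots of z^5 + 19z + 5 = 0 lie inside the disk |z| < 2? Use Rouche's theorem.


Step 1: On |z| = 2 the three terms have sizes |z^5| = 2^5 = 32, |19z| = 19*2 = 38, |5| = 5
Step 2: The dominant term is g(z) = 19z; let h(z) = z^5 + 5 so f = g + h
Step 3: On |z| = 2: |g| = 38 and |h| <= 32 + 5 = 37
Step 4: Since 38 > 37, |h| < |g| on |z| = 2, so by Rouche f has the same number of zeros as g inside |z| < 2
Step 5: g(z) = 19z has 1 zero (at the origin, multiplicity 1) inside |z| < 2. Answer = 1

1


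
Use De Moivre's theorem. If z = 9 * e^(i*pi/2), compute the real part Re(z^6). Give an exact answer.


Step 1: By De Moivre's theorem, z^6 = 9^6 * e^(i*6*pi/2) = 531441 * (cos(3*pi) + i*sin(3*pi))
Step 2: |z|^6 = 9^6 = 531441
Step 3: Reduce the angle mod 2*pi: 3*pi - 2*pi = pi
Step 4: cos(pi) = -1
Step 5: Re(z^6) = 531441 * (-1) = -531441

-531441


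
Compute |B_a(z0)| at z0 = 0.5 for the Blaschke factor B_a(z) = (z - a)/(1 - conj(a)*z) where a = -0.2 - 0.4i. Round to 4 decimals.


Step 1: Numerator z0 - a = 0.5 - (-0.2 - 0.4i) = 0.7 + 0.4i
Step 2: Denominator 1 - conj(a)*z0 = 1 - (-0.2 + 0.4i)*0.5 = 1.1 - 0.2i
Step 3: |z0 - a|^2 = 0.7^2 + 0.4^2 = 0.65; |1 - conj(a)*z0|^2 = 1.1^2 + (-0.2)^2 = 1.25
Step 4: |B_a(0.5)| = sqrt(0.65 / 1.25) = sqrt(0.52)
Step 5: = 0.7211

0.7211


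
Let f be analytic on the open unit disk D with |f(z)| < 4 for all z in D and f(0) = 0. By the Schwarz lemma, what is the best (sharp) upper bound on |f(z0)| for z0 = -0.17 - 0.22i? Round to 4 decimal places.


Step 1: g = f/4 maps D -> D with g(0) = 0, so by the Schwarz lemma |g(z)| <= |z|, i.e. |f(z)| <= 4|z|; this is sharp (f(z) = 4z).
Step 2: |z0|^2 = (-0.17)^2 + (-0.22)^2 = 0.0773
Step 3: |z0| = sqrt(0.0773) = 0.278029
Step 4: Best bound = 4 * |z0| = 4 * 0.278029 = 1.1121

1.1121


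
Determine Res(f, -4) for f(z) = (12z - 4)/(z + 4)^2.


Step 1: Pole of order 2 at z = -4
Step 2: Res = lim d/dz [(z + 4)^2 * f(z)] as z -> -4
Step 3: (z + 4)^2 * f(z) = 12z - 4
Step 4: d/dz[12z - 4] = 12

12


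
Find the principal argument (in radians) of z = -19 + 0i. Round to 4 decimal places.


Step 1: z = -19 + 0i
Step 2: arg(z) = atan2(0, -19)
Step 3: arg(z) = 3.1416

3.1416


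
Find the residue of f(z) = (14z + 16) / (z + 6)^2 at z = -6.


Step 1: Pole of order 2 at z = -6
Step 2: Res = lim d/dz [(z + 6)^2 * f(z)] as z -> -6
Step 3: (z + 6)^2 * f(z) = 14z + 16
Step 4: d/dz[14z + 16] = 14

14


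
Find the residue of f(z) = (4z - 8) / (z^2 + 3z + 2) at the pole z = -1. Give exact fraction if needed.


Step 1: Q(z) = z^2 + 3z + 2 = (z + 1)(z + 2)
Step 2: Q'(z) = 2z + 3
Step 3: Q'(-1) = 1, P(-1) = -12
Step 4: Res = P(-1)/Q'(-1) = -12/1 = -12

-12


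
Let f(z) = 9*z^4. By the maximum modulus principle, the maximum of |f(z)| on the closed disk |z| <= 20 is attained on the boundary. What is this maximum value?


Step 1: On |z| = 20, |f(z)| = 9 * |z|^4 = 9 * 20^4
Step 2: By maximum modulus principle, maximum is on boundary.
Step 3: Maximum = 9 * 160000 = 1440000

1440000


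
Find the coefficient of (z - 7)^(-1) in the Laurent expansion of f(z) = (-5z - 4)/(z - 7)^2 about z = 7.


Step 1: Write the numerator in powers of (z - 7): -5z - 4 = -5(z - 7) + (-5*7 - 4) = -5(z - 7) - 39
Step 2: Divide by (z - 7)^2: f(z) = -39(z - 7)^(-2) - 5(z - 7)^(-1)
Step 3: This finite sum is the Laurent series of f about z = 7.
Step 4: Coefficient of (z - 7)^(-1) = coefficient of (z - 7) in the re-centred numerator = -5

-5


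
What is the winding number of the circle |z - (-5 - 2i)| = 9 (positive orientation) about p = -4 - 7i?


Step 1: Center c = (-5, -2), radius = 9
Step 2: |p - c|^2 = 1^2 + (-5)^2 = 26
Step 3: r^2 = 81
Step 4: |p-c| < r so winding number = 1

1


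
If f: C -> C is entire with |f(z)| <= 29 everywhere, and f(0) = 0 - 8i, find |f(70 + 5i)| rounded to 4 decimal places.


Step 1: By Liouville's theorem, a bounded entire function is constant.
Step 2: f(z) = f(0) = 0 - 8i for all z.
Step 3: |f(w)| = |0 - 8i| = sqrt(0 + 64)
Step 4: = 8.0

8.0


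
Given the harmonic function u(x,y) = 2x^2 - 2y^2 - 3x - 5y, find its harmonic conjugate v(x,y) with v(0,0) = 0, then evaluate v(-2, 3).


Step 1: v_x = -u_y = 4y + 5
Step 2: v_y = u_x = 4x - 3
Step 3: v = 4xy + 5x - 3y + C
Step 4: v(0,0) = 0 => C = 0
Step 5: v(-2, 3) = -43

-43


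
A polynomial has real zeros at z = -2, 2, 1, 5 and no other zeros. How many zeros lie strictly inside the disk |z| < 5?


Step 1: Check each root:
  z = -2: |-2| = 2 < 5
  z = 2: |2| = 2 < 5
  z = 1: |1| = 1 < 5
  z = 5: |5| = 5 >= 5
Step 2: Count = 3

3


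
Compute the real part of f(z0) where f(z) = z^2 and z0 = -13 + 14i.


Step 1: z0 = -13 + 14i
Step 2: z0^2 = (-13)^2 - 14^2 - 364i
Step 3: real part = 169 - 196 = -27

-27


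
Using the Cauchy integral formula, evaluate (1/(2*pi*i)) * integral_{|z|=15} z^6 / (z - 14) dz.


Step 1: f(z) = z^6, a = 14 is inside |z| = 15
Step 2: By Cauchy integral formula: (1/(2pi*i)) * integral = f(a)
Step 3: f(14) = 14^6 = 7529536

7529536


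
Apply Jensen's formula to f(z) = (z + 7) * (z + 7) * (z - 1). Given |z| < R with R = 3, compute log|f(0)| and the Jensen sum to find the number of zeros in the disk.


Jensen's formula: (1/2pi)*integral log|f(Re^it)|dt = log|f(0)| + sum_{|a_k|<R} log(R/|a_k|)
Step 1: f(0) = 7 * 7 * (-1) = -49
Step 2: log|f(0)| = log|-7| + log|-7| + log|1| = 3.8918
Step 3: Zeros inside |z| < 3: 1
Step 4: Jensen sum = log(3/1) = 1.0986
Step 5: n(R) = number of terms in the Jensen sum = count of zeros inside |z| < 3 = 1

1


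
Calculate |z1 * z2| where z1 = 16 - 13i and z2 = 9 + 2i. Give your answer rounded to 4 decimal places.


Step 1: |z1| = sqrt(16^2 + (-13)^2) = sqrt(425)
Step 2: |z2| = sqrt(9^2 + 2^2) = sqrt(85)
Step 3: |z1*z2| = |z1|*|z2| = sqrt(425) * sqrt(85) = sqrt(425 * 85) = sqrt(36125)
Step 4: = 190.0658

190.0658


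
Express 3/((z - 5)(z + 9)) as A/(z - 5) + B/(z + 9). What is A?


Step 1: Multiply both sides by (z - 5) and set z = 5
Step 2: A = 3 / (5 + 9)
Step 3: A = 3 / 14
Step 4: A = 3/14

3/14


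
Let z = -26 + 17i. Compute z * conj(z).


Step 1: conj(z) = -26 - 17i
Step 2: z * conj(z) = (-26)^2 + 17^2
Step 3: = 676 + 289 = 965

965


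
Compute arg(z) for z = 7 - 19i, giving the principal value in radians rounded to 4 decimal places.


Step 1: z = 7 - 19i
Step 2: arg(z) = atan2(-19, 7)
Step 3: arg(z) = -1.2178

-1.2178


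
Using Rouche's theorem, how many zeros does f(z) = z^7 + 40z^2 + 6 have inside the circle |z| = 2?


Step 1: On |z| = 2 the three terms have sizes |z^7| = 2^7 = 128, |40z^2| = 40*2^2 = 160, |6| = 6
Step 2: The dominant term is g(z) = 40z^2; let h(z) = z^7 + 6 so f = g + h
Step 3: On |z| = 2: |g| = 160 and |h| <= 128 + 6 = 134
Step 4: Since 160 > 134, |h| < |g| on |z| = 2, so by Rouche f has the same number of zeros as g inside |z| < 2
Step 5: g(z) = 40z^2 has 2 zeros (at the origin, multiplicity 2) inside |z| < 2. Answer = 2

2


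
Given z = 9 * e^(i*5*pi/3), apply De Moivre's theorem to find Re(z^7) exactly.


Step 1: By De Moivre's theorem, z^7 = 9^7 * e^(i*7*5*pi/3) = 4782969 * (cos(35*pi/3) + i*sin(35*pi/3))
Step 2: |z|^7 = 9^7 = 4782969
Step 3: Reduce the angle mod 2*pi: 35*pi/3 - 10*pi = 5*pi/3
Step 4: cos(5*pi/3) = 1/2
Step 5: Re(z^7) = 4782969 * 1/2 = 4782969/2

4782969/2


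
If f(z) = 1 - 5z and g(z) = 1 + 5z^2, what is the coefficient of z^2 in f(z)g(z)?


Step 1: z^2 term in f*g comes from: (1)*(5z^2) + (-5z)*(0) + (0)*(1)
Step 2: = 5 + 0 + 0
Step 3: = 5

5


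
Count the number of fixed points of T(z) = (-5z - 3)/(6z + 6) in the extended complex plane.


Step 1: Fixed points satisfy T(z) = z
Step 2: 6z^2 + 11z + 3 = 0
Step 3: Discriminant = 11^2 - 4*6*3 = 49
Step 4: Number of fixed points = 2

2


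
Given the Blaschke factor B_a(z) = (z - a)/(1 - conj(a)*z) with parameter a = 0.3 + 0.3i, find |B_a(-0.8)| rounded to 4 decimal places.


Step 1: Numerator z0 - a = -0.8 - (0.3 + 0.3i) = -1.1 - 0.3i
Step 2: Denominator 1 - conj(a)*z0 = 1 - (0.3 - 0.3i)*(-0.8) = 1.24 - 0.24i
Step 3: |z0 - a|^2 = (-1.1)^2 + (-0.3)^2 = 1.3; |1 - conj(a)*z0|^2 = 1.24^2 + (-0.24)^2 = 1.5952
Step 4: |B_a(-0.8)| = sqrt(1.3 / 1.5952) = sqrt(0.814945)
Step 5: = 0.9027

0.9027


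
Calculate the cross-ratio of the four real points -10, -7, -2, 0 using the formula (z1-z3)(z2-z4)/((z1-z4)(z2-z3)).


Step 1: (z1-z3)(z2-z4) = (-8) * (-7) = 56
Step 2: (z1-z4)(z2-z3) = (-10) * (-5) = 50
Step 3: Cross-ratio = 56/50 = 28/25

28/25


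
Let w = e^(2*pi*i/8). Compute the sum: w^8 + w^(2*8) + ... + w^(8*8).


Step 1: The sum sum_{j=1}^{n} w^(k*j) equals n if n | k, else 0.
Step 2: Here n = 8, k = 8
Step 3: Does n divide k? 8 | 8 -> True
Step 4: Sum = 8

8


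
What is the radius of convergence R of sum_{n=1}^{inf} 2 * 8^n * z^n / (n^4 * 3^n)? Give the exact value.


Step 1: General term a_n = 2 * 8^n / (n^4 * 3^n)
Step 2: By the root test, |a_n|^(1/n) = 2^(1/n) * 8 / (n^(4/n) * 3) -> 8/3 as n -> infinity (since 2^(1/n) -> 1 and n^(4/n) -> 1)
Step 3: R = 1/lim|a_n|^(1/n) = 3/8

3/8


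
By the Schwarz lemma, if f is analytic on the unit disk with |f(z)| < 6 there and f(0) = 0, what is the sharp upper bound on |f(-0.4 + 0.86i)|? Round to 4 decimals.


Step 1: g = f/6 maps D -> D with g(0) = 0, so by the Schwarz lemma |g(z)| <= |z|, i.e. |f(z)| <= 6|z|; this is sharp (f(z) = 6z).
Step 2: |z0|^2 = (-0.4)^2 + 0.86^2 = 0.8996
Step 3: |z0| = sqrt(0.8996) = 0.948472
Step 4: Best bound = 6 * |z0| = 6 * 0.948472 = 5.6908

5.6908


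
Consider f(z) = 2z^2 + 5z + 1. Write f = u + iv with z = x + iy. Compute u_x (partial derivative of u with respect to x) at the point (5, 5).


Step 1: f(z) = 2(x+iy)^2 + 5(x+iy) + 1
Step 2: u = 2(x^2 - y^2) + 5x + 1
Step 3: u_x = 4x + 5
Step 4: At (5, 5): u_x = 20 + 5 = 25

25


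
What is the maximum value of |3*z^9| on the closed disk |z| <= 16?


Step 1: On |z| = 16, |f(z)| = 3 * |z|^9 = 3 * 16^9
Step 2: By maximum modulus principle, maximum is on boundary.
Step 3: Maximum = 3 * 68719476736 = 206158430208

206158430208
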